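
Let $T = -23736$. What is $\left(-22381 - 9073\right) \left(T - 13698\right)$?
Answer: $1177449036$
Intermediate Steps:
$\left(-22381 - 9073\right) \left(T - 13698\right) = \left(-22381 - 9073\right) \left(-23736 - 13698\right) = \left(-31454\right) \left(-37434\right) = 1177449036$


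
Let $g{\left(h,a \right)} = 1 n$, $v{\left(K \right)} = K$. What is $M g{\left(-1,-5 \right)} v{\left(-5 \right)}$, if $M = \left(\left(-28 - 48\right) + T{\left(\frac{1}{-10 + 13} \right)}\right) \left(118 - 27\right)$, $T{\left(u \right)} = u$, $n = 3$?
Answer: $103285$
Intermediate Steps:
$g{\left(h,a \right)} = 3$ ($g{\left(h,a \right)} = 1 \cdot 3 = 3$)
$M = - \frac{20657}{3}$ ($M = \left(\left(-28 - 48\right) + \frac{1}{-10 + 13}\right) \left(118 - 27\right) = \left(\left(-28 - 48\right) + \frac{1}{3}\right) 91 = \left(-76 + \frac{1}{3}\right) 91 = \left(- \frac{227}{3}\right) 91 = - \frac{20657}{3} \approx -6885.7$)
$M g{\left(-1,-5 \right)} v{\left(-5 \right)} = - \frac{20657 \cdot 3 \left(-5\right)}{3} = \left(- \frac{20657}{3}\right) \left(-15\right) = 103285$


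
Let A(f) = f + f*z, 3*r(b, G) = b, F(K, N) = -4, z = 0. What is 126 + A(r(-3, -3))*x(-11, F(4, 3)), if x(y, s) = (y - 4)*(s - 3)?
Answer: 21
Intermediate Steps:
r(b, G) = b/3
A(f) = f (A(f) = f + f*0 = f + 0 = f)
x(y, s) = (-4 + y)*(-3 + s)
126 + A(r(-3, -3))*x(-11, F(4, 3)) = 126 + ((⅓)*(-3))*(12 - 4*(-4) - 3*(-11) - 4*(-11)) = 126 - (12 + 16 + 33 + 44) = 126 - 1*105 = 126 - 105 = 21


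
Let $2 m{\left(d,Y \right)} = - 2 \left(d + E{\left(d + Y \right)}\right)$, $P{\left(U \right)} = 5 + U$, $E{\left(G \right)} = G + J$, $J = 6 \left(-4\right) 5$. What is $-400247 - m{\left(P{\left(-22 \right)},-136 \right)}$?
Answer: $-400537$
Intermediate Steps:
$J = -120$ ($J = \left(-24\right) 5 = -120$)
$E{\left(G \right)} = -120 + G$ ($E{\left(G \right)} = G - 120 = -120 + G$)
$m{\left(d,Y \right)} = 120 - Y - 2 d$ ($m{\left(d,Y \right)} = \frac{\left(-2\right) \left(d - \left(120 - Y - d\right)\right)}{2} = \frac{\left(-2\right) \left(d + \left(-120 + Y + d\right)\right)}{2} = \frac{\left(-2\right) \left(-120 + Y + 2 d\right)}{2} = \frac{240 - 4 d - 2 Y}{2} = 120 - Y - 2 d$)
$-400247 - m{\left(P{\left(-22 \right)},-136 \right)} = -400247 - \left(120 - -136 - 2 \left(5 - 22\right)\right) = -400247 - \left(120 + 136 - -34\right) = -400247 - \left(120 + 136 + 34\right) = -400247 - 290 = -400537$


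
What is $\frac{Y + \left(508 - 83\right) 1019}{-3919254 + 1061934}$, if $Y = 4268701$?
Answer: $- \frac{587722}{357165} \approx -1.6455$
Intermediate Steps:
$\frac{Y + \left(508 - 83\right) 1019}{-3919254 + 1061934} = \frac{4268701 + \left(508 - 83\right) 1019}{-3919254 + 1061934} = \frac{4268701 + 425 \cdot 1019}{-2857320} = \left(4268701 + 433075\right) \left(- \frac{1}{2857320}\right) = 4701776 \left(- \frac{1}{2857320}\right) = - \frac{587722}{357165}$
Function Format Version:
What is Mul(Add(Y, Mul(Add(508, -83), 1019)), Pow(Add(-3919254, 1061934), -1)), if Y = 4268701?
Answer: Rational(-587722, 357165) ≈ -1.6455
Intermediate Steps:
Mul(Add(Y, Mul(Add(508, -83), 1019)), Pow(Add(-3919254, 1061934), -1)) = Mul(Add(4268701, Mul(Add(508, -83), 1019)), Pow(Add(-3919254, 1061934), -1)) = Mul(Add(4268701, Mul(425, 1019)), Pow(-2857320, -1)) = Mul(Add(4268701, 433075), Rational(-1, 2857320)) = Mul(4701776, Rational(-1, 2857320)) = Rational(-587722, 357165)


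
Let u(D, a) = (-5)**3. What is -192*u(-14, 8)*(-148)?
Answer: -3552000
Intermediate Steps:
u(D, a) = -125
-192*u(-14, 8)*(-148) = -192*(-125)*(-148) = 24000*(-148) = -3552000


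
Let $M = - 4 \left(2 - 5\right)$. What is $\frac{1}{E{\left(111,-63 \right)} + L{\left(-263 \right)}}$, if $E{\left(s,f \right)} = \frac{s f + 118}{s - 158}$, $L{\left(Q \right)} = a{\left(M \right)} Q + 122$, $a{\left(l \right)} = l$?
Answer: $- \frac{47}{135723} \approx -0.00034629$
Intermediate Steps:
$M = 12$ ($M = \left(-4\right) \left(-3\right) = 12$)
$L{\left(Q \right)} = 122 + 12 Q$ ($L{\left(Q \right)} = 12 Q + 122 = 122 + 12 Q$)
$E{\left(s,f \right)} = \frac{118 + f s}{-158 + s}$ ($E{\left(s,f \right)} = \frac{f s + 118}{-158 + s} = \frac{118 + f s}{-158 + s}$)
$\frac{1}{E{\left(111,-63 \right)} + L{\left(-263 \right)}} = \frac{1}{\frac{118 - 6993}{-158 + 111} + \left(122 + 12 \left(-263\right)\right)} = \frac{1}{\frac{118 - 6993}{-47} + \left(122 - 3156\right)} = \frac{1}{\left(- \frac{1}{47}\right) \left(-6875\right) - 3034} = \frac{1}{\frac{6875}{47} - 3034} = \frac{1}{- \frac{135723}{47}} = - \frac{47}{135723}$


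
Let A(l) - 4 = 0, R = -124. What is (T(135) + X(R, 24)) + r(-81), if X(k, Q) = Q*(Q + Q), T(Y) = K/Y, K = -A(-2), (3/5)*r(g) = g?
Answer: 137291/135 ≈ 1017.0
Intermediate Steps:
A(l) = 4 (A(l) = 4 + 0 = 4)
r(g) = 5*g/3
K = -4 (K = -1*4 = -4)
T(Y) = -4/Y
X(k, Q) = 2*Q**2 (X(k, Q) = Q*(2*Q) = 2*Q**2)
(T(135) + X(R, 24)) + r(-81) = (-4/135 + 2*24**2) + (5/3)*(-81) = (-4*1/135 + 2*576) - 135 = (-4/135 + 1152) - 135 = 155516/135 - 135 = 137291/135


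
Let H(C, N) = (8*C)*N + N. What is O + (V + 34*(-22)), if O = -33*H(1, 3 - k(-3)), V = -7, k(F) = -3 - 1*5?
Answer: -4022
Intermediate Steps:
k(F) = -8 (k(F) = -3 - 5 = -8)
H(C, N) = N + 8*C*N (H(C, N) = 8*C*N + N = N + 8*C*N)
O = -3267 (O = -33*(3 - 1*(-8))*(1 + 8*1) = -33*(3 + 8)*(1 + 8) = -363*9 = -33*99 = -3267)
O + (V + 34*(-22)) = -3267 + (-7 + 34*(-22)) = -3267 + (-7 - 748) = -3267 - 755 = -4022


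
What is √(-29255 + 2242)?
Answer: I*√27013 ≈ 164.36*I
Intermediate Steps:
√(-29255 + 2242) = √(-27013) = I*√27013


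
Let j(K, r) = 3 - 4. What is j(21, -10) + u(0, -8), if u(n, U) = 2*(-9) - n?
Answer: -19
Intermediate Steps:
j(K, r) = -1
u(n, U) = -18 - n
j(21, -10) + u(0, -8) = -1 + (-18 - 1*0) = -1 + (-18 + 0) = -1 - 18 = -19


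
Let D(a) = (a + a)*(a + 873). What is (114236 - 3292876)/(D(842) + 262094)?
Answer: -1589320/1575077 ≈ -1.0090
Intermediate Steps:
D(a) = 2*a*(873 + a) (D(a) = (2*a)*(873 + a) = 2*a*(873 + a))
(114236 - 3292876)/(D(842) + 262094) = (114236 - 3292876)/(2*842*(873 + 842) + 262094) = -3178640/(2*842*1715 + 262094) = -3178640/(2888060 + 262094) = -3178640/3150154 = -3178640*1/3150154 = -1589320/1575077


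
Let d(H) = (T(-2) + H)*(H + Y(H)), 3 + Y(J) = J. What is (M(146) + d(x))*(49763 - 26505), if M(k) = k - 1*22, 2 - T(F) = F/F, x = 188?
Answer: 1642503218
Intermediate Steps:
Y(J) = -3 + J
T(F) = 1 (T(F) = 2 - F/F = 2 - 1*1 = 2 - 1 = 1)
d(H) = (1 + H)*(-3 + 2*H) (d(H) = (1 + H)*(H + (-3 + H)) = (1 + H)*(-3 + 2*H))
M(k) = -22 + k (M(k) = k - 22 = -22 + k)
(M(146) + d(x))*(49763 - 26505) = ((-22 + 146) + (-3 - 1*188 + 2*188²))*(49763 - 26505) = (124 + (-3 - 188 + 2*35344))*23258 = (124 + (-3 - 188 + 70688))*23258 = (124 + 70497)*23258 = 70621*23258 = 1642503218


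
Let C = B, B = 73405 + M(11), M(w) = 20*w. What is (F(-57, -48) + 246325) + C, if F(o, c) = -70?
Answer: 319880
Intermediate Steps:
B = 73625 (B = 73405 + 20*11 = 73405 + 220 = 73625)
C = 73625
(F(-57, -48) + 246325) + C = (-70 + 246325) + 73625 = 246255 + 73625 = 319880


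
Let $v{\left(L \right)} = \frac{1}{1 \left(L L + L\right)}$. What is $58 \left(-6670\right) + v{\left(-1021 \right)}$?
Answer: $- \frac{402883741199}{1041420} \approx -3.8686 \cdot 10^{5}$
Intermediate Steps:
$v{\left(L \right)} = \frac{1}{L + L^{2}}$ ($v{\left(L \right)} = \frac{1}{1 \left(L^{2} + L\right)} = \frac{1}{1 \left(L + L^{2}\right)} = \frac{1}{L + L^{2}}$)
$58 \left(-6670\right) + v{\left(-1021 \right)} = 58 \left(-6670\right) + \frac{1}{\left(-1021\right) \left(1 - 1021\right)} = -386860 - \frac{1}{1021 \left(-1020\right)} = -386860 - - \frac{1}{1041420} = -386860 + \frac{1}{1041420} = - \frac{402883741199}{1041420}$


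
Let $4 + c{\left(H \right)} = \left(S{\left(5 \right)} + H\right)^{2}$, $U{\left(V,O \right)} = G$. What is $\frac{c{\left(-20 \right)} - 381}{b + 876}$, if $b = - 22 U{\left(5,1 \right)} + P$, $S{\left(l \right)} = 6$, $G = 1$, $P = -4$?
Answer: $- \frac{189}{850} \approx -0.22235$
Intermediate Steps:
$U{\left(V,O \right)} = 1$
$b = -26$ ($b = \left(-22\right) 1 - 4 = -22 - 4 = -26$)
$c{\left(H \right)} = -4 + \left(6 + H\right)^{2}$
$\frac{c{\left(-20 \right)} - 381}{b + 876} = \frac{\left(-4 + \left(6 - 20\right)^{2}\right) - 381}{-26 + 876} = \frac{\left(-4 + \left(-14\right)^{2}\right) - 381}{850} = \left(\left(-4 + 196\right) - 381\right) \frac{1}{850} = \left(192 - 381\right) \frac{1}{850} = \left(-189\right) \frac{1}{850} = - \frac{189}{850}$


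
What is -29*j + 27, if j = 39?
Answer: -1104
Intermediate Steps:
-29*j + 27 = -29*39 + 27 = -1131 + 27 = -1104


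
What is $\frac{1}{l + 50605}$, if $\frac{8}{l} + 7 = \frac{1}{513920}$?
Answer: $\frac{3597439}{182044289235} \approx 1.9761 \cdot 10^{-5}$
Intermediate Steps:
$l = - \frac{4111360}{3597439}$ ($l = \frac{8}{-7 + \frac{1}{513920}} = \frac{8}{- \frac{3597439}{513920}} = 8 \left(- \frac{513920}{3597439}\right) = - \frac{4111360}{3597439} \approx -1.1429$)
$\frac{1}{l + 50605} = \frac{1}{- \frac{4111360}{3597439} + 50605} = \frac{1}{\frac{182044289235}{3597439}} = \frac{3597439}{182044289235}$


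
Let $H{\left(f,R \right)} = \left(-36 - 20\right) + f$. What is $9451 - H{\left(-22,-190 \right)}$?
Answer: $9529$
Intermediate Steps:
$H{\left(f,R \right)} = -56 + f$
$9451 - H{\left(-22,-190 \right)} = 9451 - \left(-56 - 22\right) = 9451 - -78 = 9451 + 78 = 9529$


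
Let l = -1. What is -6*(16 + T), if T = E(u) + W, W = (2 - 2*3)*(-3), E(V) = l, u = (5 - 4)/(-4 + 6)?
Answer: -162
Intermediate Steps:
u = 1/2 ≈ 0.50000
E(V) = -1
W = 12 (W = (2 - 6)*(-3) = -4*(-3) = 12)
T = 11 (T = -1 + 12 = 11)
-6*(16 + T) = -6*(16 + 11) = -6*27 = -162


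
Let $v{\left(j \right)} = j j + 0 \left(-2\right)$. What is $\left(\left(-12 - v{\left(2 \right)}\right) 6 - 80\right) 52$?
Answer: $-9152$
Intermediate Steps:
$v{\left(j \right)} = j^{2}$ ($v{\left(j \right)} = j^{2} + 0 = j^{2}$)
$\left(\left(-12 - v{\left(2 \right)}\right) 6 - 80\right) 52 = \left(\left(-12 - 2^{2}\right) 6 - 80\right) 52 = \left(\left(-12 - 4\right) 6 - 80\right) 52 = \left(\left(-16\right) 6 - 80\right) 52 = \left(-96 - 80\right) 52 = \left(-176\right) 52 = -9152$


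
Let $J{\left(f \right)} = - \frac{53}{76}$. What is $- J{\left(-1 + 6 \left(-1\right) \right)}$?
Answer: $\frac{53}{76} \approx 0.69737$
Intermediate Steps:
$J{\left(f \right)} = - \frac{53}{76}$ ($J{\left(f \right)} = \left(-53\right) \frac{1}{76} = - \frac{53}{76}$)
$- J{\left(-1 + 6 \left(-1\right) \right)} = \left(-1\right) \left(- \frac{53}{76}\right) = \frac{53}{76}$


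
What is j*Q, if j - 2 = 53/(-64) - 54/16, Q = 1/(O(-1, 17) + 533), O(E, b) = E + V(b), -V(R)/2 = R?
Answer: -47/10624 ≈ -0.0044239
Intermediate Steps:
V(R) = -2*R
O(E, b) = E - 2*b
Q = 1/498 (Q = 1/((-1 - 2*17) + 533) = 1/((-1 - 34) + 533) = 1/(-35 + 533) = 1/498 ≈ 0.0020080)
j = -141/64 (j = 2 + (53/(-64) - 54/16) = 2 + (53*(-1/64) - 54*1/16) = 2 + (-53/64 - 27/8) = 2 - 269/64 = -141/64 ≈ -2.2031)
j*Q = -141/64*1/498 = -47/10624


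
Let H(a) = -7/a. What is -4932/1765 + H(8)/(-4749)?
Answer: -187364189/67055880 ≈ -2.7942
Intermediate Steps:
-4932/1765 + H(8)/(-4749) = -4932/1765 - 7/8/(-4749) = -4932*1/1765 - 7*⅛*(-1/4749) = -4932/1765 - 7/8*(-1/4749) = -4932/1765 + 7/37992 = -187364189/67055880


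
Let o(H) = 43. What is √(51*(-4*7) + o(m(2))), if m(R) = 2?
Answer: I*√1385 ≈ 37.216*I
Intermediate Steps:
√(51*(-4*7) + o(m(2))) = √(51*(-4*7) + 43) = √(51*(-28) + 43) = √(-1428 + 43) = √(-1385) = I*√1385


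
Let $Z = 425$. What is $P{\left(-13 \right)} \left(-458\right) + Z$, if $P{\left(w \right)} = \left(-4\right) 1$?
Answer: $2257$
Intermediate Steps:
$P{\left(w \right)} = -4$
$P{\left(-13 \right)} \left(-458\right) + Z = \left(-4\right) \left(-458\right) + 425 = 1832 + 425 = 2257$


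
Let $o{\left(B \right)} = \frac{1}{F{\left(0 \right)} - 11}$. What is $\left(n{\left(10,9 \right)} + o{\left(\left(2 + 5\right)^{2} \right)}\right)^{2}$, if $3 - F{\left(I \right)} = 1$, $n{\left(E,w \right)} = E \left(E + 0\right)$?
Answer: $\frac{808201}{81} \approx 9977.8$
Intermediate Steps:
$n{\left(E,w \right)} = E^{2}$ ($n{\left(E,w \right)} = E E = E^{2}$)
$F{\left(I \right)} = 2$ ($F{\left(I \right)} = 3 - 1 = 2$)
$o{\left(B \right)} = - \frac{1}{9}$ ($o{\left(B \right)} = \frac{1}{2 - 11} = \frac{1}{-9} = - \frac{1}{9}$)
$\left(n{\left(10,9 \right)} + o{\left(\left(2 + 5\right)^{2} \right)}\right)^{2} = \left(10^{2} - \frac{1}{9}\right)^{2} = \left(100 - \frac{1}{9}\right)^{2} = \left(\frac{899}{9}\right)^{2} = \frac{808201}{81}$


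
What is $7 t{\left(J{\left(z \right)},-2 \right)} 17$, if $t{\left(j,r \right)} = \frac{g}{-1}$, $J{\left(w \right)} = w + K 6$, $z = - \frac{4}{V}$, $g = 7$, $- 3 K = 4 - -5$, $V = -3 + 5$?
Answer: $-833$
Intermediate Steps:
$V = 2$
$K = -3$ ($K = - \frac{4 - -5}{3} = - \frac{4 + 5}{3} = \left(- \frac{1}{3}\right) 9 = -3$)
$z = -2$ ($z = - \frac{4}{2} = \left(-4\right) \frac{1}{2} = -2$)
$J{\left(w \right)} = -18 + w$ ($J{\left(w \right)} = w - 18 = -18 + w$)
$t{\left(j,r \right)} = -7$ ($t{\left(j,r \right)} = \frac{7}{-1} = 7 \left(-1\right) = -7$)
$7 t{\left(J{\left(z \right)},-2 \right)} 17 = 7 \left(-7\right) 17 = \left(-49\right) 17 = -833$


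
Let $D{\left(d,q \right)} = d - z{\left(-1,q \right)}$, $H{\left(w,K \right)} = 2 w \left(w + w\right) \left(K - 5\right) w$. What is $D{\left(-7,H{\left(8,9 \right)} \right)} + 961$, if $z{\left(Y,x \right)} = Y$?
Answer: $955$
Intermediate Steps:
$H{\left(w,K \right)} = 4 w^{3} \left(-5 + K\right)$ ($H{\left(w,K \right)} = 2 w 2 w \left(-5 + K\right) w = 2 \cdot 2 w^{2} \left(-5 + K\right) w = 4 w^{2} \left(-5 + K\right) w = 4 w^{3} \left(-5 + K\right)$)
$D{\left(d,q \right)} = 1 + d$ ($D{\left(d,q \right)} = d - -1 = d + 1 = 1 + d$)
$D{\left(-7,H{\left(8,9 \right)} \right)} + 961 = \left(1 - 7\right) + 961 = -6 + 961 = 955$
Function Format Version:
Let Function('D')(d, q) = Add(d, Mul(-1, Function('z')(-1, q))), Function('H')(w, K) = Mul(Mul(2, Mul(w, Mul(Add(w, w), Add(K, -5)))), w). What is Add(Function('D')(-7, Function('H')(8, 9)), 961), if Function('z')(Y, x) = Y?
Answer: 955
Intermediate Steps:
Function('H')(w, K) = Mul(4, Pow(w, 3), Add(-5, K)) (Function('H')(w, K) = Mul(Mul(2, Mul(w, Mul(Mul(2, w), Add(-5, K)))), w) = Mul(Mul(2, Mul(w, Mul(2, w, Add(-5, K)))), w) = Mul(Mul(2, Mul(2, Pow(w, 2), Add(-5, K))), w) = Mul(Mul(4, Pow(w, 2), Add(-5, K)), w) = Mul(4, Pow(w, 3), Add(-5, K)))
Function('D')(d, q) = Add(1, d) (Function('D')(d, q) = Add(d, Mul(-1, -1)) = Add(d, 1) = Add(1, d))
Add(Function('D')(-7, Function('H')(8, 9)), 961) = Add(Add(1, -7), 961) = Add(-6, 961) = 955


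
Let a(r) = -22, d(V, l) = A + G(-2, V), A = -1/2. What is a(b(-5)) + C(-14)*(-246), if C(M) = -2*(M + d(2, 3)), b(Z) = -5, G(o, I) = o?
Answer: -8140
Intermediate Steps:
A = -½ (A = -1*½ = -½ ≈ -0.50000)
d(V, l) = -5/2 (d(V, l) = -½ - 2 = -5/2)
C(M) = 5 - 2*M (C(M) = -2*(M - 5/2) = -2*(-5/2 + M) = 5 - 2*M)
a(b(-5)) + C(-14)*(-246) = -22 + (5 - 2*(-14))*(-246) = -22 + (5 + 28)*(-246) = -22 + 33*(-246) = -22 - 8118 = -8140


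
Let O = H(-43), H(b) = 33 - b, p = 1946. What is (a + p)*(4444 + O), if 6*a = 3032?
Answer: 33240080/3 ≈ 1.1080e+7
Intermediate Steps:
O = 76 (O = 33 - 1*(-43) = 33 + 43 = 76)
a = 1516/3 (a = (⅙)*3032 = 1516/3 ≈ 505.33)
(a + p)*(4444 + O) = (1516/3 + 1946)*(4444 + 76) = (7354/3)*4520 = 33240080/3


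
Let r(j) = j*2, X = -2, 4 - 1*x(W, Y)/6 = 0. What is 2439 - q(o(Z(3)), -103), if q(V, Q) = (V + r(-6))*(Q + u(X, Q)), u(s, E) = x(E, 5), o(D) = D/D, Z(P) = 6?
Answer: 1570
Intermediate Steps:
x(W, Y) = 24 (x(W, Y) = 24 - 6*0 = 24 + 0 = 24)
o(D) = 1
r(j) = 2*j
u(s, E) = 24
q(V, Q) = (-12 + V)*(24 + Q) (q(V, Q) = (V + 2*(-6))*(Q + 24) = (V - 12)*(24 + Q) = (-12 + V)*(24 + Q))
2439 - q(o(Z(3)), -103) = 2439 - (-288 - 12*(-103) + 24*1 - 103*1) = 2439 - (-288 + 1236 + 24 - 103) = 2439 - 1*869 = 2439 - 869 = 1570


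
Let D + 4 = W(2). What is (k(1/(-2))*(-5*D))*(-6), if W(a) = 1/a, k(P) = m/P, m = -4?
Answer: -840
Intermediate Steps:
k(P) = -4/P
D = -7/2 (D = -4 + 1/2 = -4 + ½ = -7/2 ≈ -3.5000)
(k(1/(-2))*(-5*D))*(-6) = ((-4/(1/(-2)))*(-5*(-7/2)))*(-6) = (-4/(-½)*(35/2))*(-6) = (-4*(-2)*(35/2))*(-6) = (8*(35/2))*(-6) = 140*(-6) = -840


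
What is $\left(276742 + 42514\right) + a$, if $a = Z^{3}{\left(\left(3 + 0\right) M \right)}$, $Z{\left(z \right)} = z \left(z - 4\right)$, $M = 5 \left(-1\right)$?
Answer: $23468381$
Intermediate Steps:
$M = -5$
$Z{\left(z \right)} = z \left(-4 + z\right)$
$a = 23149125$ ($a = \left(\left(3 + 0\right) \left(-5\right) \left(-4 + \left(3 + 0\right) \left(-5\right)\right)\right)^{3} = \left(3 \left(-5\right) \left(-4 + 3 \left(-5\right)\right)\right)^{3} = \left(- 15 \left(-4 - 15\right)\right)^{3} = \left(\left(-15\right) \left(-19\right)\right)^{3} = 285^{3} = 23149125$)
$\left(276742 + 42514\right) + a = \left(276742 + 42514\right) + 23149125 = 319256 + 23149125 = 23468381$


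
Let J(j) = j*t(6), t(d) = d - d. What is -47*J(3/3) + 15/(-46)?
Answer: -15/46 ≈ -0.32609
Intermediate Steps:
t(d) = 0
J(j) = 0 (J(j) = j*0 = 0)
-47*J(3/3) + 15/(-46) = -47*0 + 15/(-46) = 0 + 15*(-1/46) = 0 - 15/46 = -15/46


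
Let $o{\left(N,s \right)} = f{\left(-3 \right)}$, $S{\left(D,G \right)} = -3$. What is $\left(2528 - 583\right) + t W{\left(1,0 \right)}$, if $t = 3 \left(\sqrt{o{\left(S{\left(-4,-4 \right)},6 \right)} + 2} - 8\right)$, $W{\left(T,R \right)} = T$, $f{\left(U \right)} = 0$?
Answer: $1921 + 3 \sqrt{2} \approx 1925.2$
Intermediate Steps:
$o{\left(N,s \right)} = 0$
$t = -24 + 3 \sqrt{2}$ ($t = 3 \left(\sqrt{0 + 2} - 8\right) = 3 \left(\sqrt{2} - 8\right) = 3 \left(-8 + \sqrt{2}\right) = -24 + 3 \sqrt{2} \approx -19.757$)
$\left(2528 - 583\right) + t W{\left(1,0 \right)} = \left(2528 - 583\right) + \left(-24 + 3 \sqrt{2}\right) 1 = 1945 - \left(24 - 3 \sqrt{2}\right) = 1921 + 3 \sqrt{2}$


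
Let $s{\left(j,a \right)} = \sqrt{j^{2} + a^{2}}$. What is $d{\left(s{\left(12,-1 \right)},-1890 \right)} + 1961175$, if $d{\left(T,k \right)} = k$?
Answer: $1959285$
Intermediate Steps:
$s{\left(j,a \right)} = \sqrt{a^{2} + j^{2}}$
$d{\left(s{\left(12,-1 \right)},-1890 \right)} + 1961175 = -1890 + 1961175 = 1959285$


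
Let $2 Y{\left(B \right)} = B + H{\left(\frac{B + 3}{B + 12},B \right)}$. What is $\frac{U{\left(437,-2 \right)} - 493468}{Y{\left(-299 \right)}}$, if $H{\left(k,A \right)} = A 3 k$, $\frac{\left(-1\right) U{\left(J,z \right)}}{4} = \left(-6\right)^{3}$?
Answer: $\frac{282754696}{351325} \approx 804.82$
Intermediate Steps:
$U{\left(J,z \right)} = 864$ ($U{\left(J,z \right)} = - 4 \left(-6\right)^{3} = \left(-4\right) \left(-216\right) = 864$)
$H{\left(k,A \right)} = 3 A k$
$Y{\left(B \right)} = \frac{B}{2} + \frac{3 B \left(3 + B\right)}{2 \left(12 + B\right)}$ ($Y{\left(B \right)} = \frac{B + 3 B \frac{B + 3}{B + 12}}{2} = \frac{B + 3 B \frac{3 + B}{12 + B}}{2} = \frac{B + \frac{3 B \left(3 + B\right)}{12 + B}}{2} = \frac{B}{2} + \frac{3 B \left(3 + B\right)}{2 \left(12 + B\right)}$)
$\frac{U{\left(437,-2 \right)} - 493468}{Y{\left(-299 \right)}} = \frac{864 - 493468}{\frac{1}{2} \left(-299\right) \frac{1}{12 - 299} \left(21 + 4 \left(-299\right)\right)} = \frac{864 - 493468}{\frac{1}{2} \left(-299\right) \frac{1}{-287} \left(21 - 1196\right)} = - \frac{492604}{\frac{1}{2} \left(-299\right) \left(- \frac{1}{287}\right) \left(-1175\right)} = - \frac{492604}{- \frac{351325}{574}} = \left(-492604\right) \left(- \frac{574}{351325}\right) = \frac{282754696}{351325}$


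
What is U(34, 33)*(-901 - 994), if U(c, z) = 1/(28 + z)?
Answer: -1895/61 ≈ -31.066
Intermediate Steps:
U(34, 33)*(-901 - 994) = (-901 - 994)/(28 + 33) = -1895/61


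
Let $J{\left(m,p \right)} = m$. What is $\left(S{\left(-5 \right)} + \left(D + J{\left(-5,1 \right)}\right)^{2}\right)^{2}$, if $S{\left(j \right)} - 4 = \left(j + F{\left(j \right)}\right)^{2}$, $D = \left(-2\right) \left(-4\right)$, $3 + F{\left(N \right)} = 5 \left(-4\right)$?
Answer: $635209$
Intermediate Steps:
$F{\left(N \right)} = -23$ ($F{\left(N \right)} = -3 + 5 \left(-4\right) = -3 - 20 = -23$)
$D = 8$
$S{\left(j \right)} = 4 + \left(-23 + j\right)^{2}$ ($S{\left(j \right)} = 4 + \left(j - 23\right)^{2} = 4 + \left(-23 + j\right)^{2}$)
$\left(S{\left(-5 \right)} + \left(D + J{\left(-5,1 \right)}\right)^{2}\right)^{2} = \left(\left(4 + \left(-23 - 5\right)^{2}\right) + \left(8 - 5\right)^{2}\right)^{2} = \left(\left(4 + \left(-28\right)^{2}\right) + 3^{2}\right)^{2} = \left(\left(4 + 784\right) + 9\right)^{2} = \left(788 + 9\right)^{2} = 797^{2} = 635209$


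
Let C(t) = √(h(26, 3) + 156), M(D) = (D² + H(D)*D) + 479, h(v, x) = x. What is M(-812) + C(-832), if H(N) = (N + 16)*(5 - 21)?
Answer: -9681809 + √159 ≈ -9.6818e+6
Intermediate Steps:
H(N) = -256 - 16*N (H(N) = (16 + N)*(-16) = -256 - 16*N)
M(D) = 479 + D² + D*(-256 - 16*D) (M(D) = (D² + (-256 - 16*D)*D) + 479 = (D² + D*(-256 - 16*D)) + 479 = 479 + D² + D*(-256 - 16*D))
C(t) = √159 (C(t) = √(3 + 156) = √159)
M(-812) + C(-832) = (479 - 256*(-812) - 15*(-812)²) + √159 = (479 + 207872 - 15*659344) + √159 = (479 + 207872 - 9890160) + √159 = -9681809 + √159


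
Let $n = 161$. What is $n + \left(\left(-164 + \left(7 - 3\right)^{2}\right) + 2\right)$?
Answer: $15$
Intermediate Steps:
$n + \left(\left(-164 + \left(7 - 3\right)^{2}\right) + 2\right) = 161 + \left(\left(-164 + \left(7 - 3\right)^{2}\right) + 2\right) = 161 + \left(\left(-164 + 4^{2}\right) + 2\right) = 161 + \left(\left(-164 + 16\right) + 2\right) = 161 + \left(-148 + 2\right) = 161 - 146 = 15$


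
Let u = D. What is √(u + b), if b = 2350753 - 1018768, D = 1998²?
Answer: √5323989 ≈ 2307.4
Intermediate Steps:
D = 3992004
u = 3992004
b = 1331985
√(u + b) = √(3992004 + 1331985) = √5323989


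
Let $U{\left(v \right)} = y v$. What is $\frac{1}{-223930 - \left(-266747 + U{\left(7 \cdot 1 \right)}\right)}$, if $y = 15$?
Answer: $\frac{1}{42712} \approx 2.3413 \cdot 10^{-5}$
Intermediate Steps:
$U{\left(v \right)} = 15 v$
$\frac{1}{-223930 - \left(-266747 + U{\left(7 \cdot 1 \right)}\right)} = \frac{1}{-223930 + \left(266747 - 15 \cdot 7 \cdot 1\right)} = \frac{1}{-223930 + \left(266747 - 15 \cdot 7\right)} = \frac{1}{-223930 + \left(266747 - 105\right)} = \frac{1}{-223930 + 266642} = \frac{1}{42712}$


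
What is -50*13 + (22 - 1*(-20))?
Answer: -608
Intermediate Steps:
-50*13 + (22 - 1*(-20)) = -650 + (22 + 20) = -650 + 42 = -608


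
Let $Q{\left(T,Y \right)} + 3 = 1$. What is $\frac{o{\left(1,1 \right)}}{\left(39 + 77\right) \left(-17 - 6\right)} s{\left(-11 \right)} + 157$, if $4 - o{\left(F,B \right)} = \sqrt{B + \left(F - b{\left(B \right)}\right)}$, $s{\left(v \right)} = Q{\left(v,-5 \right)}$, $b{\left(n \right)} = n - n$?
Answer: $\frac{104721}{667} - \frac{\sqrt{2}}{1334} \approx 157.0$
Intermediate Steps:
$Q{\left(T,Y \right)} = -2$ ($Q{\left(T,Y \right)} = -3 + 1 = -2$)
$b{\left(n \right)} = 0$
$s{\left(v \right)} = -2$
$o{\left(F,B \right)} = 4 - \sqrt{B + F}$ ($o{\left(F,B \right)} = 4 - \sqrt{B + \left(F - 0\right)} = 4 - \sqrt{B + \left(F + 0\right)} = 4 - \sqrt{B + F}$)
$\frac{o{\left(1,1 \right)}}{\left(39 + 77\right) \left(-17 - 6\right)} s{\left(-11 \right)} + 157 = \frac{4 - \sqrt{1 + 1}}{\left(39 + 77\right) \left(-17 - 6\right)} \left(-2\right) + 157 = \frac{4 - \sqrt{2}}{116 \left(-23\right)} \left(-2\right) + 157 = \frac{4 - \sqrt{2}}{-2668} \left(-2\right) + 157 = \left(4 - \sqrt{2}\right) \left(- \frac{1}{2668}\right) \left(-2\right) + 157 = \left(- \frac{1}{667} + \frac{\sqrt{2}}{2668}\right) \left(-2\right) + 157 = \left(\frac{2}{667} - \frac{\sqrt{2}}{1334}\right) + 157 = \frac{104721}{667} - \frac{\sqrt{2}}{1334}$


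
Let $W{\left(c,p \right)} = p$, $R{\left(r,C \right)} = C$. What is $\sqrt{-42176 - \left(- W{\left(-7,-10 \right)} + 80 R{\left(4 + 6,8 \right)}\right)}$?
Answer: $7 i \sqrt{874} \approx 206.94 i$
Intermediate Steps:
$\sqrt{-42176 - \left(- W{\left(-7,-10 \right)} + 80 R{\left(4 + 6,8 \right)}\right)} = \sqrt{-42176 - 650} = \sqrt{-42826} = 7 i \sqrt{874}$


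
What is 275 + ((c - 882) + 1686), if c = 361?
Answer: 1440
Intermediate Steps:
275 + ((c - 882) + 1686) = 275 + ((361 - 882) + 1686) = 275 + (-521 + 1686) = 275 + 1165 = 1440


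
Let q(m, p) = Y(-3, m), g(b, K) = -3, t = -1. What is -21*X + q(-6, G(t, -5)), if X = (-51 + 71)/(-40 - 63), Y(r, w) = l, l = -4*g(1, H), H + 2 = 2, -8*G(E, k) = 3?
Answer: 1656/103 ≈ 16.078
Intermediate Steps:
G(E, k) = -3/8 (G(E, k) = -⅛*3 = -3/8)
H = 0 (H = -2 + 2 = 0)
l = 12 (l = -4*(-3) = 12)
Y(r, w) = 12
X = -20/103 (X = 20/(-103) = 20*(-1/103) = -20/103 ≈ -0.19417)
q(m, p) = 12
-21*X + q(-6, G(t, -5)) = -21*(-20/103) + 12 = 420/103 + 12 = 1656/103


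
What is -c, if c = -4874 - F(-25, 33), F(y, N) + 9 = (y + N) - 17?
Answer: 4856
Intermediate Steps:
F(y, N) = -26 + N + y (F(y, N) = -9 + ((y + N) - 17) = -9 + ((N + y) - 17) = -9 + (-17 + N + y) = -26 + N + y)
c = -4856 (c = -4874 - (-26 + 33 - 25) = -4874 - 1*(-18) = -4874 + 18 = -4856)
-c = -1*(-4856) = 4856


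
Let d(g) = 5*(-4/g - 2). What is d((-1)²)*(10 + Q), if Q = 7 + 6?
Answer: -690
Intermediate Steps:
Q = 13
d(g) = -10 - 20/g (d(g) = 5*(-2 - 4/g) = -10 - 20/g)
d((-1)²)*(10 + Q) = (-10 - 20/((-1)²))*(10 + 13) = (-10 - 20/1)*23 = (-10 - 20*1)*23 = (-10 - 20)*23 = -30*23 = -690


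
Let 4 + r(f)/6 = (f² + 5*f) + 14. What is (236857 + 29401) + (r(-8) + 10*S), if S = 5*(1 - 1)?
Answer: 266462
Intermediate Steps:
r(f) = 60 + 6*f² + 30*f (r(f) = -24 + 6*((f² + 5*f) + 14) = -24 + 6*(14 + f² + 5*f) = -24 + (84 + 6*f² + 30*f) = 60 + 6*f² + 30*f)
S = 0 (S = 5*0 = 0)
(236857 + 29401) + (r(-8) + 10*S) = (236857 + 29401) + ((60 + 6*(-8)² + 30*(-8)) + 10*0) = 266258 + ((60 + 6*64 - 240) + 0) = 266258 + ((60 + 384 - 240) + 0) = 266258 + (204 + 0) = 266258 + 204 = 266462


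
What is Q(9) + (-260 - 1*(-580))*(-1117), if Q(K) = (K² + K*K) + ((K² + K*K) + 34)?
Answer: -357082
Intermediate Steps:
Q(K) = 34 + 4*K² (Q(K) = (K² + K²) + ((K² + K²) + 34) = 2*K² + (2*K² + 34) = 2*K² + (34 + 2*K²) = 34 + 4*K²)
Q(9) + (-260 - 1*(-580))*(-1117) = (34 + 4*9²) + (-260 - 1*(-580))*(-1117) = (34 + 4*81) + (-260 + 580)*(-1117) = (34 + 324) + 320*(-1117) = 358 - 357440 = -357082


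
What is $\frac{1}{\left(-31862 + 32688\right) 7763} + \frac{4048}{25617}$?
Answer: $\frac{25956765041}{164262300846} \approx 0.15802$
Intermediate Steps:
$\frac{1}{\left(-31862 + 32688\right) 7763} + \frac{4048}{25617} = \frac{1}{826} \cdot \frac{1}{7763} + 4048 \cdot \frac{1}{25617} = \frac{1}{826} \cdot \frac{1}{7763} + \frac{4048}{25617} = \frac{1}{6412238} + \frac{4048}{25617} = \frac{25956765041}{164262300846}$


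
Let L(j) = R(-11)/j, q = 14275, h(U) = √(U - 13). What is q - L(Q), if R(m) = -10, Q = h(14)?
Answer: 14285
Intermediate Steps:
h(U) = √(-13 + U)
Q = 1 (Q = √(-13 + 14) = √1 = 1)
L(j) = -10/j
q - L(Q) = 14275 - (-10)/1 = 14275 - (-10) = 14275 - 1*(-10) = 14275 + 10 = 14285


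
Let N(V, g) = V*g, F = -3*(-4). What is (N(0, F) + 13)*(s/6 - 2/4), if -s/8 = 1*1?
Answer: -143/6 ≈ -23.833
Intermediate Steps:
s = -8 ≈ -8.0000
F = 12
(N(0, F) + 13)*(s/6 - 2/4) = (0*12 + 13)*(-8/6 - 2/4) = (0 + 13)*(-8*⅙ - 2*¼) = 13*(-4/3 - ½) = 13*(-11/6) = -143/6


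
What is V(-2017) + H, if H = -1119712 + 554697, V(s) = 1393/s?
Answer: -1139636648/2017 ≈ -5.6502e+5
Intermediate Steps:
H = -565015
V(-2017) + H = 1393/(-2017) - 565015 = 1393*(-1/2017) - 565015 = -1393/2017 - 565015 = -1139636648/2017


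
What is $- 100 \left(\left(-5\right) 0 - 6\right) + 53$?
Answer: $653$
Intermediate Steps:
$- 100 \left(\left(-5\right) 0 - 6\right) + 53 = - 100 \left(0 - 6\right) + 53 = \left(-100\right) \left(-6\right) + 53 = 600 + 53 = 653$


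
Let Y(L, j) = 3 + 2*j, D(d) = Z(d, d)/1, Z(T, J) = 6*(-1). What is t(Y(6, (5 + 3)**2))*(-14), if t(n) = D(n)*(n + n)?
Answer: 22008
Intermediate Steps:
Z(T, J) = -6
D(d) = -6 (D(d) = -6/1 = -6*1 = -6)
t(n) = -12*n (t(n) = -6*(n + n) = -12*n)
t(Y(6, (5 + 3)**2))*(-14) = -12*(3 + 2*(5 + 3)**2)*(-14) = -12*(3 + 2*8**2)*(-14) = -12*(3 + 2*64)*(-14) = -12*(3 + 128)*(-14) = -12*131*(-14) = -1572*(-14) = 22008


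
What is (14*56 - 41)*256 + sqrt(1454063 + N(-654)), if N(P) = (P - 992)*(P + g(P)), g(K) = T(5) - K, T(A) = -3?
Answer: 190208 + sqrt(1459001) ≈ 1.9142e+5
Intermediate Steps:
g(K) = -3 - K
N(P) = 2976 - 3*P (N(P) = (P - 992)*(P + (-3 - P)) = (-992 + P)*(-3) = 2976 - 3*P)
(14*56 - 41)*256 + sqrt(1454063 + N(-654)) = (14*56 - 41)*256 + sqrt(1454063 + (2976 - 3*(-654))) = (784 - 41)*256 + sqrt(1454063 + (2976 + 1962)) = 743*256 + sqrt(1454063 + 4938) = 190208 + sqrt(1459001)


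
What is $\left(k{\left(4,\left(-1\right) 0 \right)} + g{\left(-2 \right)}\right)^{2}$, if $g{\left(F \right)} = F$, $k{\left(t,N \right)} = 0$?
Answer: $4$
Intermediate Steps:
$\left(k{\left(4,\left(-1\right) 0 \right)} + g{\left(-2 \right)}\right)^{2} = \left(0 - 2\right)^{2} = \left(-2\right)^{2} = 4$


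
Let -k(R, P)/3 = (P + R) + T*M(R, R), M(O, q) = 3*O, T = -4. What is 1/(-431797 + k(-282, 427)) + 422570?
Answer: 186938206879/442384 ≈ 4.2257e+5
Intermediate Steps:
k(R, P) = -3*P + 33*R (k(R, P) = -3*((P + R) - 12*R) = -3*(P - 11*R) = -3*P + 33*R)
1/(-431797 + k(-282, 427)) + 422570 = 1/(-431797 + (-3*427 + 33*(-282))) + 422570 = 1/(-431797 + (-1281 - 9306)) + 422570 = 1/(-431797 - 10587) + 422570 = 1/(-442384) + 422570 = -1/442384 + 422570 = 186938206879/442384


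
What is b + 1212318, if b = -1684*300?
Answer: 707118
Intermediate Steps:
b = -505200
b + 1212318 = -505200 + 1212318 = 707118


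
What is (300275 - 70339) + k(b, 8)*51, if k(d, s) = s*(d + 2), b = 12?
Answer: 235648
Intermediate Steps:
k(d, s) = s*(2 + d)
(300275 - 70339) + k(b, 8)*51 = (300275 - 70339) + (8*(2 + 12))*51 = 229936 + (8*14)*51 = 229936 + 112*51 = 229936 + 5712 = 235648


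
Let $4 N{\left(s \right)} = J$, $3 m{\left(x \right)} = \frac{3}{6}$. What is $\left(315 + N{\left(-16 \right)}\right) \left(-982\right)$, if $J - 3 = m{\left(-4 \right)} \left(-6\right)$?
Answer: $-309821$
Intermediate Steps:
$m{\left(x \right)} = \frac{1}{6}$ ($m{\left(x \right)} = \frac{3 \cdot \frac{1}{6}}{3} = \frac{1}{3} \cdot \frac{1}{2} = \frac{1}{6}$)
$J = 2$ ($J = 3 + \frac{1}{6} \left(-6\right) = 3 - 1 = 2$)
$N{\left(s \right)} = \frac{1}{2}$ ($N{\left(s \right)} = \frac{1}{4} \cdot 2 = \frac{1}{2}$)
$\left(315 + N{\left(-16 \right)}\right) \left(-982\right) = \left(315 + \frac{1}{2}\right) \left(-982\right) = \frac{631}{2} \left(-982\right) = -309821$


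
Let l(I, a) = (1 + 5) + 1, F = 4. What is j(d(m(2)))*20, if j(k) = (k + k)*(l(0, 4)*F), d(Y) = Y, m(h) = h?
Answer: 2240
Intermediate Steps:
l(I, a) = 7 (l(I, a) = 6 + 1 = 7)
j(k) = 56*k (j(k) = (k + k)*(7*4) = (2*k)*28 = 56*k)
j(d(m(2)))*20 = (56*2)*20 = 112*20 = 2240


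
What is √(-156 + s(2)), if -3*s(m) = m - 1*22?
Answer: 8*I*√21/3 ≈ 12.22*I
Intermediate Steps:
s(m) = 22/3 - m/3 (s(m) = -(m - 1*22)/3 = -(m - 22)/3 = -(-22 + m)/3 = 22/3 - m/3)
√(-156 + s(2)) = √(-156 + (22/3 - ⅓*2)) = √(-156 + (22/3 - ⅔)) = √(-156 + 20/3) = √(-448/3) = 8*I*√21/3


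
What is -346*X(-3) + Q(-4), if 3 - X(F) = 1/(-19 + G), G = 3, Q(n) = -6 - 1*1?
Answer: -8533/8 ≈ -1066.6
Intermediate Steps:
Q(n) = -7 (Q(n) = -6 - 1 = -7)
X(F) = 49/16 (X(F) = 3 - 1/(-19 + 3) = 3 - 1/(-16) = 3 - 1*(-1/16) = 3 + 1/16 = 49/16)
-346*X(-3) + Q(-4) = -346*49/16 - 7 = -8477/8 - 7 = -8533/8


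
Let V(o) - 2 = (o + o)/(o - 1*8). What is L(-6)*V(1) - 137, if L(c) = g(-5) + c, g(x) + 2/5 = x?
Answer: -5479/35 ≈ -156.54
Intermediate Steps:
g(x) = -⅖ + x
V(o) = 2 + 2*o/(-8 + o) (V(o) = 2 + (o + o)/(o - 1*8) = 2 + (2*o)/(o - 8) = 2 + (2*o)/(-8 + o) = 2 + 2*o/(-8 + o))
L(c) = -27/5 + c (L(c) = (-⅖ - 5) + c = -27/5 + c)
L(-6)*V(1) - 137 = (-27/5 - 6)*(4*(-4 + 1)/(-8 + 1)) - 137 = -228*(-3)/(5*(-7)) - 137 = -228*(-1)*(-3)/(5*7) - 137 = -57/5*12/7 - 137 = -684/35 - 137 = -5479/35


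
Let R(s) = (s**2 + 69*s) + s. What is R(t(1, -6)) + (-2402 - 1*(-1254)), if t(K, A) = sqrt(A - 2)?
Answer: -1156 + 140*I*sqrt(2) ≈ -1156.0 + 197.99*I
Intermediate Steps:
t(K, A) = sqrt(-2 + A)
R(s) = s**2 + 70*s
R(t(1, -6)) + (-2402 - 1*(-1254)) = sqrt(-2 - 6)*(70 + sqrt(-2 - 6)) + (-2402 - 1*(-1254)) = sqrt(-8)*(70 + sqrt(-8)) + (-2402 + 1254) = (2*I*sqrt(2))*(70 + 2*I*sqrt(2)) - 1148 = 2*I*sqrt(2)*(70 + 2*I*sqrt(2)) - 1148 = -1148 + 2*I*sqrt(2)*(70 + 2*I*sqrt(2))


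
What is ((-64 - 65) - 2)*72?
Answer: -9432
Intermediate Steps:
((-64 - 65) - 2)*72 = (-129 - 2)*72 = -131*72 = -9432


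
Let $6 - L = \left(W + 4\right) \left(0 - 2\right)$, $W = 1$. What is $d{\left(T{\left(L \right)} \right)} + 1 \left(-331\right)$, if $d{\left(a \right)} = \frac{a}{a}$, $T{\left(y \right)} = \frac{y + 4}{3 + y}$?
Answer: $-330$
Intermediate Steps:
$L = 16$ ($L = 6 - \left(1 + 4\right) \left(0 - 2\right) = 6 - 5 \left(-2\right) = 6 - -10 = 6 + 10 = 16$)
$T{\left(y \right)} = \frac{4 + y}{3 + y}$
$d{\left(a \right)} = 1$
$d{\left(T{\left(L \right)} \right)} + 1 \left(-331\right) = 1 + 1 \left(-331\right) = 1 - 331 = -330$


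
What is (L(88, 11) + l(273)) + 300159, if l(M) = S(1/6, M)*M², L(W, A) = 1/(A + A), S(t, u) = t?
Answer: 3438386/11 ≈ 3.1258e+5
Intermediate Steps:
L(W, A) = 1/(2*A)
l(M) = M²/6
(L(88, 11) + l(273)) + 300159 = ((½)/11 + (⅙)*273²) + 300159 = ((½)*(1/11) + (⅙)*74529) + 300159 = (1/22 + 24843/2) + 300159 = 136637/11 + 300159 = 3438386/11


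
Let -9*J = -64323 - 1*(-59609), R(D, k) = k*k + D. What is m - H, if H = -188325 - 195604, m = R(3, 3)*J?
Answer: 1170643/3 ≈ 3.9021e+5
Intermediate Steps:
R(D, k) = D + k**2 (R(D, k) = k**2 + D = D + k**2)
J = 4714/9 (J = -(-64323 - 1*(-59609))/9 = -(-64323 + 59609)/9 = -1/9*(-4714) = 4714/9 ≈ 523.78)
m = 18856/3 (m = (3 + 3**2)*(4714/9) = (3 + 9)*(4714/9) = 12*(4714/9) = 18856/3 ≈ 6285.3)
H = -383929
m - H = 18856/3 - 1*(-383929) = 18856/3 + 383929 = 1170643/3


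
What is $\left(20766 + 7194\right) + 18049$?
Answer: $46009$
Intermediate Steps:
$\left(20766 + 7194\right) + 18049 = 27960 + 18049 = 46009$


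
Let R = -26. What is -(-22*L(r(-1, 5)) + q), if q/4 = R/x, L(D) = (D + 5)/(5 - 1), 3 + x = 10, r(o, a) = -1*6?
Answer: 131/14 ≈ 9.3571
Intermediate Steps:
r(o, a) = -6
x = 7 (x = -3 + 10 = 7)
L(D) = 5/4 + D/4 (L(D) = (5 + D)/4 = (5 + D)*(1/4) = 5/4 + D/4)
q = -104/7 (q = 4*(-26/7) = -104/7 ≈ -14.857)
-(-22*L(r(-1, 5)) + q) = -(-22*(5/4 + (1/4)*(-6)) - 104/7) = -(-22*(5/4 - 3/2) - 104/7) = -(-22*(-1/4) - 104/7) = -(11/2 - 104/7) = -1*(-131/14) = 131/14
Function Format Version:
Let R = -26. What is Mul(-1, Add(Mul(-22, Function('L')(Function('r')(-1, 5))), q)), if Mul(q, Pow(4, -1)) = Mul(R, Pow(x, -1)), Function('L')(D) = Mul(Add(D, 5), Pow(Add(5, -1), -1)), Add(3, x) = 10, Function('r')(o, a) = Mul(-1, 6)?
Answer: Rational(131, 14) ≈ 9.3571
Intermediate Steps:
Function('r')(o, a) = -6
x = 7 (x = Add(-3, 10) = 7)
Function('L')(D) = Add(Rational(5, 4), Mul(Rational(1, 4), D)) (Function('L')(D) = Mul(Add(5, D), Pow(4, -1)) = Mul(Add(5, D), Rational(1, 4)) = Add(Rational(5, 4), Mul(Rational(1, 4), D)))
q = Rational(-104, 7) (q = Mul(4, Mul(-26, Pow(7, -1))) = Mul(4, Mul(-26, Rational(1, 7))) = Mul(4, Rational(-26, 7)) = Rational(-104, 7) ≈ -14.857)
Mul(-1, Add(Mul(-22, Function('L')(Function('r')(-1, 5))), q)) = Mul(-1, Add(Mul(-22, Add(Rational(5, 4), Mul(Rational(1, 4), -6))), Rational(-104, 7))) = Mul(-1, Add(Mul(-22, Add(Rational(5, 4), Rational(-3, 2))), Rational(-104, 7))) = Mul(-1, Add(Mul(-22, Rational(-1, 4)), Rational(-104, 7))) = Mul(-1, Add(Rational(11, 2), Rational(-104, 7))) = Mul(-1, Rational(-131, 14)) = Rational(131, 14)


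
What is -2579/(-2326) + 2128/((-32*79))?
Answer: 24531/91877 ≈ 0.26700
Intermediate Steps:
-2579/(-2326) + 2128/((-32*79)) = -2579*(-1/2326) + 2128/(-2528) = 2579/2326 + 2128*(-1/2528) = 2579/2326 - 133/158 = 24531/91877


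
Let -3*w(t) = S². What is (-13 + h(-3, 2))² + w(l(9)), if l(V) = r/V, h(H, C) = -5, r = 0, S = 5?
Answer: 947/3 ≈ 315.67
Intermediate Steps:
l(V) = 0 (l(V) = 0/V = 0)
w(t) = -25/3 (w(t) = -⅓*5² = -⅓*25 = -25/3)
(-13 + h(-3, 2))² + w(l(9)) = (-13 - 5)² - 25/3 = (-18)² - 25/3 = 324 - 25/3 = 947/3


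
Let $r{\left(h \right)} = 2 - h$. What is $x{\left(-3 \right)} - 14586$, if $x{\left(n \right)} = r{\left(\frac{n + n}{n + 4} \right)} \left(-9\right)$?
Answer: $-14658$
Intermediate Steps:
$x{\left(n \right)} = -18 + \frac{18 n}{4 + n}$ ($x{\left(n \right)} = \left(2 - \frac{n + n}{n + 4}\right) \left(-9\right) = \left(2 - \frac{2 n}{4 + n}\right) \left(-9\right) = -18 + \frac{18 n}{4 + n}$)
$x{\left(-3 \right)} - 14586 = - \frac{72}{4 - 3} - 14586 = - \frac{72}{1} - 14586 = \left(-72\right) 1 - 14586 = -72 - 14586 = -14658$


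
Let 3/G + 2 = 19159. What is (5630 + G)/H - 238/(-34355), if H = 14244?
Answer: 3770264790419/9374528141340 ≈ 0.40218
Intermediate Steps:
G = 3/19157 (G = 3/(-2 + 19159) = 3/19157 ≈ 0.00015660)
(5630 + G)/H - 238/(-34355) = (5630 + 3/19157)/14244 - 238/(-34355) = (107853913/19157)*(1/14244) - 238*(-1/34355) = 107853913/272872308 + 238/34355 = 3770264790419/9374528141340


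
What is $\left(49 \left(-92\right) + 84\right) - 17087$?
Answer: $-21511$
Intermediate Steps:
$\left(49 \left(-92\right) + 84\right) - 17087 = \left(-4508 + 84\right) - 17087 = -4424 - 17087 = -21511$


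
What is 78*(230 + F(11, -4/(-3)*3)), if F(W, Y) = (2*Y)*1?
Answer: 18564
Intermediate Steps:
F(W, Y) = 2*Y
78*(230 + F(11, -4/(-3)*3)) = 78*(230 + 2*(-4/(-3)*3)) = 78*(230 + 2*(-4*(-1/3)*3)) = 78*(230 + 2*((4/3)*3)) = 78*(230 + 2*4) = 78*(230 + 8) = 78*238 = 18564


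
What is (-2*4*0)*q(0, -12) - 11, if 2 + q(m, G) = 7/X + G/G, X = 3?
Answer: -11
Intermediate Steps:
q(m, G) = 4/3 (q(m, G) = -2 + (7/3 + G/G) = -2 + (7*(⅓) + 1) = -2 + (7/3 + 1) = -2 + 10/3 = 4/3)
(-2*4*0)*q(0, -12) - 11 = (-2*4*0)*(4/3) - 11 = -8*0*(4/3) - 11 = 0*(4/3) - 11 = 0 - 11 = -11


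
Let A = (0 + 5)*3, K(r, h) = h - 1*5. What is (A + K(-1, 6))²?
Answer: 256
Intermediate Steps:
K(r, h) = -5 + h (K(r, h) = h - 5 = -5 + h)
A = 15 (A = 5*3 = 15)
(A + K(-1, 6))² = (15 + (-5 + 6))² = (15 + 1)² = 16² = 256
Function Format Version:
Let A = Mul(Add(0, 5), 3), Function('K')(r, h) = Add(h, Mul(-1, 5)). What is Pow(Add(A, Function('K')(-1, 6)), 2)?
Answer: 256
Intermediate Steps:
Function('K')(r, h) = Add(-5, h) (Function('K')(r, h) = Add(h, -5) = Add(-5, h))
A = 15 (A = Mul(5, 3) = 15)
Pow(Add(A, Function('K')(-1, 6)), 2) = Pow(Add(15, Add(-5, 6)), 2) = Pow(Add(15, 1), 2) = Pow(16, 2) = 256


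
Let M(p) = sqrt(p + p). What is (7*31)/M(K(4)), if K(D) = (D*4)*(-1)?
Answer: -217*I*sqrt(2)/8 ≈ -38.361*I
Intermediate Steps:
K(D) = -4*D (K(D) = (4*D)*(-1) = -4*D)
M(p) = sqrt(2)*sqrt(p) (M(p) = sqrt(2*p) = sqrt(2)*sqrt(p))
(7*31)/M(K(4)) = (7*31)/((sqrt(2)*sqrt(-4*4))) = 217/((sqrt(2)*sqrt(-16))) = 217/((sqrt(2)*(4*I))) = 217/((4*I*sqrt(2))) = 217*(-I*sqrt(2)/8) = -217*I*sqrt(2)/8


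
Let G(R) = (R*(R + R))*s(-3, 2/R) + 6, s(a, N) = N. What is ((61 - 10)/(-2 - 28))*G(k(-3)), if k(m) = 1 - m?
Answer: -187/5 ≈ -37.400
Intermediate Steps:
G(R) = 6 + 4*R (G(R) = (R*(R + R))*(2/R) + 6 = (R*(2*R))*(2/R) + 6 = (2*R²)*(2/R) + 6 = 4*R + 6 = 6 + 4*R)
((61 - 10)/(-2 - 28))*G(k(-3)) = ((61 - 10)/(-2 - 28))*(6 + 4*(1 - 1*(-3))) = (51/(-30))*(6 + 4*(1 + 3)) = (51*(-1/30))*(6 + 4*4) = -17*(6 + 16)/10 = -17/10*22 = -187/5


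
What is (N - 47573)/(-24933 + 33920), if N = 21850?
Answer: -25723/8987 ≈ -2.8622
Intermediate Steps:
(N - 47573)/(-24933 + 33920) = (21850 - 47573)/(-24933 + 33920) = -25723/8987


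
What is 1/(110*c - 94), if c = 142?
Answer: 1/15526 ≈ 6.4408e-5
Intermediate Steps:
1/(110*c - 94) = 1/(110*142 - 94) = 1/(15620 - 94) = 1/15526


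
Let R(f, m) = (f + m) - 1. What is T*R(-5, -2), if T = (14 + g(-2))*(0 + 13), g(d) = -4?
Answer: -1040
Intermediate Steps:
R(f, m) = -1 + f + m
T = 130 (T = (14 - 4)*(0 + 13) = 10*13 = 130)
T*R(-5, -2) = 130*(-1 - 5 - 2) = 130*(-8) = -1040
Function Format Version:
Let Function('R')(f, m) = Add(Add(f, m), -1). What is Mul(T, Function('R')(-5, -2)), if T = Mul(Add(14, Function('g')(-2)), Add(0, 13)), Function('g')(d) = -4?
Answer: -1040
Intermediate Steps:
Function('R')(f, m) = Add(-1, f, m)
T = 130 (T = Mul(Add(14, -4), Add(0, 13)) = Mul(10, 13) = 130)
Mul(T, Function('R')(-5, -2)) = Mul(130, Add(-1, -5, -2)) = Mul(130, -8) = -1040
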